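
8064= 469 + 7595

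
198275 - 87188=111087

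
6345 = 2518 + 3827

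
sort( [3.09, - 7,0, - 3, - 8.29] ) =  [  -  8.29, - 7, - 3,0,  3.09]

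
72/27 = 2 + 2/3 = 2.67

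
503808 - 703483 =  - 199675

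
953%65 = 43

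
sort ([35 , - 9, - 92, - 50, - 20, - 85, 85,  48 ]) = [ - 92, - 85, - 50,-20, - 9, 35, 48, 85 ]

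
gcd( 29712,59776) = 16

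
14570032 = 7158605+7411427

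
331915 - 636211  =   - 304296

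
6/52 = 3/26 = 0.12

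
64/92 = 16/23 = 0.70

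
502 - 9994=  -9492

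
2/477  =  2/477  =  0.00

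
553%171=40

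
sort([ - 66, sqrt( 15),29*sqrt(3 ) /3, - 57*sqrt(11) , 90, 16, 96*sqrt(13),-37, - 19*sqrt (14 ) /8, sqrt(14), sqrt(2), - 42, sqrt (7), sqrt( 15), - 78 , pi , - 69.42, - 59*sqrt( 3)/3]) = [ - 57*sqrt (11),-78,-69.42, - 66, -42, - 37, - 59*sqrt(3)/3, - 19*sqrt( 14)/8 , sqrt( 2),sqrt( 7 ),pi, sqrt ( 14 ), sqrt ( 15), sqrt ( 15 ),16,  29*sqrt ( 3 )/3, 90, 96*sqrt(13) ]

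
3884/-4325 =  - 1 + 441/4325 =- 0.90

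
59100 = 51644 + 7456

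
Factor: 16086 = 2^1*3^1*7^1*383^1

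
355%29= 7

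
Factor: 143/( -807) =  - 3^( -1)  *  11^1*13^1 * 269^( - 1)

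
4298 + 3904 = 8202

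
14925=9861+5064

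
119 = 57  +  62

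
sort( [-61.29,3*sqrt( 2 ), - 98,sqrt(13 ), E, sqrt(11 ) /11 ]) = [-98, -61.29, sqrt(11 ) /11,E , sqrt( 13 ),3*sqrt( 2)] 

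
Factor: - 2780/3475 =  - 4/5 = - 2^2*5^( - 1)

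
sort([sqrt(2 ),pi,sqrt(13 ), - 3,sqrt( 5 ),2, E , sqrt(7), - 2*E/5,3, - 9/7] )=[-3 ,-9/7 , - 2 * E/5,sqrt(2 ), 2,sqrt(5),  sqrt( 7),E,3, pi, sqrt( 13)]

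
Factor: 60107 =60107^1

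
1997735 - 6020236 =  - 4022501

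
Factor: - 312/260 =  - 6/5 = -  2^1* 3^1* 5^( - 1 )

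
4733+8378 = 13111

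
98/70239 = 98/70239 = 0.00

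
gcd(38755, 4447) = 1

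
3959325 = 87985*45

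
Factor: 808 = 2^3*101^1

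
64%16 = 0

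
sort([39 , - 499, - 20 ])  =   [  -  499, - 20, 39] 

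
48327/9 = 5369 + 2/3 =5369.67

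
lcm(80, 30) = 240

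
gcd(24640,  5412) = 44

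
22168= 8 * 2771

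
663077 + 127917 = 790994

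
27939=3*9313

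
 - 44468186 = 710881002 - 755349188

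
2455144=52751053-50295909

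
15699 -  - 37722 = 53421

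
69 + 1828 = 1897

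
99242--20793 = 120035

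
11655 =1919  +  9736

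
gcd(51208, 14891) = 1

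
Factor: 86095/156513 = 3^( - 1) * 5^1*7^( - 1) * 29^( - 1 )*67^1 = 335/609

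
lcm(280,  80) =560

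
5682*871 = 4949022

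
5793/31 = 5793/31 = 186.87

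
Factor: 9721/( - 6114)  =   - 2^( - 1 ) * 3^(-1 )*1019^( - 1)*9721^1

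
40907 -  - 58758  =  99665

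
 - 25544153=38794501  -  64338654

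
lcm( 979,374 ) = 33286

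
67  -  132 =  - 65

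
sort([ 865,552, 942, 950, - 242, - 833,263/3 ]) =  [ - 833, - 242, 263/3, 552, 865,942, 950 ] 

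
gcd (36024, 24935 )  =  1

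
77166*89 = 6867774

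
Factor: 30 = 2^1*3^1*5^1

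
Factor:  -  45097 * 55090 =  - 2^1*5^1*7^1 * 13^1*787^1*3469^1 = - 2484393730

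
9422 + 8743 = 18165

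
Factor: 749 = 7^1*107^1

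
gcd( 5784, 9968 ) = 8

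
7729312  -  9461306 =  - 1731994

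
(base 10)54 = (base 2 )110110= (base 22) 2a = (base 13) 42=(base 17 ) 33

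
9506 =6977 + 2529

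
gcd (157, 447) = 1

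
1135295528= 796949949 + 338345579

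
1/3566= 1/3566= 0.00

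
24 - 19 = 5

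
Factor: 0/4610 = 0= 0^1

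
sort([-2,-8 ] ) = [ - 8 , - 2]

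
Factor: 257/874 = 2^( - 1) * 19^( - 1)*23^(-1)*257^1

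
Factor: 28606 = 2^1*14303^1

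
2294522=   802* 2861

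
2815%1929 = 886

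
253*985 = 249205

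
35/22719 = 35/22719 =0.00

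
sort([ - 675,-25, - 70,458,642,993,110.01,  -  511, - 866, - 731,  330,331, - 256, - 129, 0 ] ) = [  -  866,  -  731, -675, - 511, - 256, - 129,  -  70, - 25, 0, 110.01,330, 331, 458,642, 993]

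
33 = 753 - 720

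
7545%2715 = 2115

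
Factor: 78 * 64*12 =2^9*3^2*13^1 =59904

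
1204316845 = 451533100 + 752783745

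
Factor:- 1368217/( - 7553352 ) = 2^(-3)*3^(-1)  *43^1*47^1*677^1*314723^ (- 1 )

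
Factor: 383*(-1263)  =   - 483729 = -  3^1*383^1*421^1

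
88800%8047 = 283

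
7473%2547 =2379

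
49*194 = 9506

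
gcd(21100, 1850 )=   50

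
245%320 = 245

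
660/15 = 44 = 44.00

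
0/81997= 0 =0.00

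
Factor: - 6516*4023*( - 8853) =232071373404 = 2^2*3^6*13^1*149^1*181^1*227^1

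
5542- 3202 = 2340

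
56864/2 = 28432 = 28432.00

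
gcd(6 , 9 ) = 3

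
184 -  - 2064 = 2248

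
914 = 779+135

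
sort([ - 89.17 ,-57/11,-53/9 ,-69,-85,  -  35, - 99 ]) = [-99 ,-89.17,  -  85,-69,  -  35,-53/9,-57/11]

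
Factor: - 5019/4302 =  - 2^( - 1 )*3^(-1)*7^1 = - 7/6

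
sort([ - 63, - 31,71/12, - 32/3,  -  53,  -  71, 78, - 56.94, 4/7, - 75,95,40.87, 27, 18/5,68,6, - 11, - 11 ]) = [  -  75, - 71,-63,-56.94,-53 , - 31, -11, - 11, - 32/3,4/7,18/5,71/12,  6, 27, 40.87,68,  78,95] 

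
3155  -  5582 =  - 2427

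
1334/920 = 29/20 =1.45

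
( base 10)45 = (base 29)1g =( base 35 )1a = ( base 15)30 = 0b101101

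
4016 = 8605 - 4589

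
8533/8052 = 1 + 481/8052 = 1.06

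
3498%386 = 24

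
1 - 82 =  - 81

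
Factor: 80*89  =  2^4*5^1 *89^1 = 7120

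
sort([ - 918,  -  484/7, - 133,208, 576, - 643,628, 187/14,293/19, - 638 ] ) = [ - 918, - 643,-638, - 133,-484/7,187/14, 293/19, 208, 576,  628 ]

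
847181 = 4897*173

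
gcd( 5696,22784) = 5696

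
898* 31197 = 28014906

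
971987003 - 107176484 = 864810519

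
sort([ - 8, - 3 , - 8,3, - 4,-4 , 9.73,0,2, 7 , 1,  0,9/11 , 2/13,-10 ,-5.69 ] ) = [ - 10, - 8, - 8, - 5.69, - 4, - 4,-3, 0,0,2/13,9/11,1,2,3,7, 9.73]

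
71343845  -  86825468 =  - 15481623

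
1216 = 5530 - 4314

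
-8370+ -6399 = - 14769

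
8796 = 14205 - 5409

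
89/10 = 89/10=8.90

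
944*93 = 87792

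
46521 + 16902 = 63423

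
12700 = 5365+7335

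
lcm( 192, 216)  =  1728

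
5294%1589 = 527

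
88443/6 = 14740 + 1/2 =14740.50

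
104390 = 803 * 130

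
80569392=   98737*816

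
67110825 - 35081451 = 32029374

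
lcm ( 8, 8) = 8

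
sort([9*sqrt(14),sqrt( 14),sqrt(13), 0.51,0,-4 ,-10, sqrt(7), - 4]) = [ - 10, - 4, - 4,0,0.51,sqrt(7 ), sqrt(13), sqrt(14),9*sqrt(14)]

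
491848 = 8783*56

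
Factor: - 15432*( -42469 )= 2^3*3^1*7^1*643^1*6067^1= 655381608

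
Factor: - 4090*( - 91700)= 2^3* 5^3*7^1*131^1*409^1 = 375053000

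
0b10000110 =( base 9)158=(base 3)11222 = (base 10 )134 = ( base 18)78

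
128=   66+62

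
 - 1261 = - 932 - 329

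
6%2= 0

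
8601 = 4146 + 4455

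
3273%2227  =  1046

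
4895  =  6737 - 1842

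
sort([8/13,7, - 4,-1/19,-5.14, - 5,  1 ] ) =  [ - 5.14 , - 5, - 4, - 1/19,8/13,1,7] 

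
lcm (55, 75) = 825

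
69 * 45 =3105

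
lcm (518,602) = 22274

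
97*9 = 873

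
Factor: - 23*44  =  -1012 = - 2^2*11^1 * 23^1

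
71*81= 5751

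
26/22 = 1 + 2/11 = 1.18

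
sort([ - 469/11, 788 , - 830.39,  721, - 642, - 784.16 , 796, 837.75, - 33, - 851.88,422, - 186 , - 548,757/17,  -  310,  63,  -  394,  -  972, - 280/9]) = [ - 972 , - 851.88, - 830.39,  -  784.16, - 642,-548, - 394, - 310,-186,-469/11, - 33, -280/9,757/17, 63 , 422,721,  788,796, 837.75 ]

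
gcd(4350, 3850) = 50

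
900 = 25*36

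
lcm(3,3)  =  3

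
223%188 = 35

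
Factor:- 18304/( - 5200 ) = 2^3 *5^( - 2) * 11^1 = 88/25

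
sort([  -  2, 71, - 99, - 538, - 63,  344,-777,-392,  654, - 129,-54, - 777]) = [ - 777, - 777,-538, - 392,-129, - 99, - 63,-54,  -  2, 71,344 , 654]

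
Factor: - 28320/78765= -2^5*89^( - 1) = - 32/89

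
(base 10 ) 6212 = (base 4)1201010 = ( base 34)5co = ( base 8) 14104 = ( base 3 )22112002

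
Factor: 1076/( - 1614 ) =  - 2/3 = - 2^1*3^ ( - 1 ) 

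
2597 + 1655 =4252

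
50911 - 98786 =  - 47875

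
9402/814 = 11 + 224/407 =11.55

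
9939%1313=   748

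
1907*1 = 1907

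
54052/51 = 1059 +43/51 =1059.84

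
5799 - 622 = 5177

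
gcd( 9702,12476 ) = 2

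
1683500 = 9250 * 182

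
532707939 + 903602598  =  1436310537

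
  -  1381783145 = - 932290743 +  - 449492402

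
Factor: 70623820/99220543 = 2^2* 5^1*373^1*9467^1*99220543^ ( - 1)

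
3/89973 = 1/29991 = 0.00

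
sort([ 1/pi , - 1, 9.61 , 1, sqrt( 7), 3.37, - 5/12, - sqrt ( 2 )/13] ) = [ - 1 ,-5/12, - sqrt( 2 ) /13, 1/pi,1, sqrt ( 7), 3.37,9.61]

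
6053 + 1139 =7192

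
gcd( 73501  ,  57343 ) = 1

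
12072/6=2012 =2012.00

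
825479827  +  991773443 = 1817253270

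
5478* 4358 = 23873124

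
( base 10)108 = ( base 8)154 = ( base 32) 3C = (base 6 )300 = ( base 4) 1230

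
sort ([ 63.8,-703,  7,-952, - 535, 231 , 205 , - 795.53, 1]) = [-952, - 795.53, - 703,- 535,1,7, 63.8, 205, 231 ] 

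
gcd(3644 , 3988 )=4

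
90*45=4050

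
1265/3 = 1265/3= 421.67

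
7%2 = 1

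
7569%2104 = 1257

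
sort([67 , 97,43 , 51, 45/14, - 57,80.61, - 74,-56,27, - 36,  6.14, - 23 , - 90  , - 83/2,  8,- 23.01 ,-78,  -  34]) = [  -  90 ,  -  78 , -74,-57 ,-56,-83/2, - 36, - 34, - 23.01 , - 23,  45/14,6.14, 8 , 27, 43, 51, 67, 80.61 , 97 ] 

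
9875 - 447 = 9428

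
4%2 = 0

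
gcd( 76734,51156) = 25578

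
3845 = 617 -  - 3228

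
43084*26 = 1120184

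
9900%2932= 1104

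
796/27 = 796/27 = 29.48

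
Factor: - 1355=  - 5^1 *271^1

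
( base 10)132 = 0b10000100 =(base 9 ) 156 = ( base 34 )3U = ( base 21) 66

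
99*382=37818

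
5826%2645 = 536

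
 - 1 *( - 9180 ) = 9180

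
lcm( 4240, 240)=12720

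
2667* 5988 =15969996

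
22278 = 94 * 237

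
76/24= 3 + 1/6 = 3.17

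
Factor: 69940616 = 2^3*8742577^1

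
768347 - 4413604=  - 3645257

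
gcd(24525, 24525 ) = 24525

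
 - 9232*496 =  - 4579072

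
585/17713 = 585/17713 = 0.03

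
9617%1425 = 1067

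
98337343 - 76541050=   21796293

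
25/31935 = 5/6387 = 0.00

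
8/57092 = 2/14273 =0.00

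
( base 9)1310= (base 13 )5A6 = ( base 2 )1111010101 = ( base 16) 3d5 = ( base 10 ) 981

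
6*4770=28620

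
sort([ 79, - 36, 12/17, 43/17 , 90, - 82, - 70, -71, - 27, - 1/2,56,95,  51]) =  [ - 82,  -  71 , - 70 , - 36,- 27, - 1/2, 12/17 , 43/17,  51 , 56, 79 , 90,95]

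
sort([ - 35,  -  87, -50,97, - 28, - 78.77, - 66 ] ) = [-87, - 78.77, - 66, - 50, - 35,-28, 97]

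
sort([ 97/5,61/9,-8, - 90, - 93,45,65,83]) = [ - 93, - 90, - 8, 61/9, 97/5,45,65,83]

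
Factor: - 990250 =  - 2^1*5^3*17^1*233^1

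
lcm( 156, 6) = 156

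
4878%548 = 494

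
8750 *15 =131250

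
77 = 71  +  6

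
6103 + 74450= 80553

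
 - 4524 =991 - 5515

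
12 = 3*4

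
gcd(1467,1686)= 3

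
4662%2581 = 2081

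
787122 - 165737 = 621385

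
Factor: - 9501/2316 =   -  3167/772 = - 2^ ( - 2 ) * 193^(-1)*3167^1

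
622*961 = 597742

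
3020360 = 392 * 7705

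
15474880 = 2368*6535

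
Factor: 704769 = 3^1*13^1*17^1*1063^1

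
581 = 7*83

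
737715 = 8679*85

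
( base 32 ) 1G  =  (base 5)143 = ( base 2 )110000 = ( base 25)1N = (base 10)48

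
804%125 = 54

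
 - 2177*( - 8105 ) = 17644585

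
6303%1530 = 183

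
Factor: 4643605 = 5^1* 827^1*1123^1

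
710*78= 55380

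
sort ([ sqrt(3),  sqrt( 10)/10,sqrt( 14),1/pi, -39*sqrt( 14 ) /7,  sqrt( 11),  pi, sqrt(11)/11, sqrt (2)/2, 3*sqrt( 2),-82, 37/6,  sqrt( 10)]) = [ - 82, - 39*sqrt (14 )/7, sqrt( 11 )/11,sqrt(10)/10, 1/pi , sqrt( 2) /2 , sqrt( 3), pi,sqrt( 10 ),sqrt( 11 ),  sqrt( 14 ),3 * sqrt( 2), 37/6]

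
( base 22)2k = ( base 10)64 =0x40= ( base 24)2g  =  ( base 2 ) 1000000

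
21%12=9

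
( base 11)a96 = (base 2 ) 10100100011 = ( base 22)2FH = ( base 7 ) 3556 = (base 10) 1315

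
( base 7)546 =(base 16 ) 117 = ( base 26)aj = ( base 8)427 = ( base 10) 279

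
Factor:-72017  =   - 11^1*6547^1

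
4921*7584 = 37320864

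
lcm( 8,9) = 72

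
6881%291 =188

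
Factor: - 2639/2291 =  - 91/79  =  - 7^1*13^1*79^( - 1)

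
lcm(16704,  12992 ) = 116928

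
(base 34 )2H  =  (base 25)3A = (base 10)85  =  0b1010101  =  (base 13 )67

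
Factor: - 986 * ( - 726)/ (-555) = - 238612/185 = - 2^2*5^( - 1)  *  11^2*17^1*29^1 *37^( - 1) 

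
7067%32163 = 7067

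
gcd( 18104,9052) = 9052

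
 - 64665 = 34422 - 99087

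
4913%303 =65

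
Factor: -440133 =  -3^1*29^1 * 5059^1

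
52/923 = 4/71 = 0.06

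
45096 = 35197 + 9899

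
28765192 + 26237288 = 55002480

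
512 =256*2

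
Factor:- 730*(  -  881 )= 2^1*5^1*73^1*881^1= 643130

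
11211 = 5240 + 5971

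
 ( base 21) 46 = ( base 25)3f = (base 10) 90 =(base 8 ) 132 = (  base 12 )76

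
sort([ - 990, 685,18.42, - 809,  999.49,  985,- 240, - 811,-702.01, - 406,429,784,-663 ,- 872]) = [ - 990,  -  872, - 811, - 809, - 702.01, - 663, - 406, - 240, 18.42,429,685,784, 985, 999.49]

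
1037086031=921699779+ 115386252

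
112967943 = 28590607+84377336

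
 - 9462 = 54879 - 64341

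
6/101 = 6/101 =0.06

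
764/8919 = 764/8919 = 0.09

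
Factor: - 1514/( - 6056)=2^( - 2 )  =  1/4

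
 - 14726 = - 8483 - 6243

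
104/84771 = 104/84771 = 0.00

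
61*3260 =198860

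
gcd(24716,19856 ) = 4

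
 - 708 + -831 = -1539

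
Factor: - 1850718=-2^1 *3^1* 23^1 * 13411^1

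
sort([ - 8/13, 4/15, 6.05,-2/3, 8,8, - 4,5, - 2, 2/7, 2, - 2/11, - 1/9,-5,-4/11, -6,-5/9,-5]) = [-6, - 5,  -  5,-4, - 2,-2/3,-8/13, - 5/9, - 4/11, - 2/11,  -  1/9, 4/15, 2/7,2,5, 6.05,  8, 8] 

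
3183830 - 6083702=- 2899872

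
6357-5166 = 1191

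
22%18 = 4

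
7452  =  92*81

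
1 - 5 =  - 4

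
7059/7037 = 1 + 22/7037 = 1.00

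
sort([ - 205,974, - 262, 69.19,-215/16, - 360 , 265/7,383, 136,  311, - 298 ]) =[ - 360, - 298, -262, - 205, - 215/16,265/7,69.19,136,  311,  383, 974] 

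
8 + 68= 76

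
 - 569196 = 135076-704272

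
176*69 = 12144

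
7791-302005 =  - 294214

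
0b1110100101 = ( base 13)56a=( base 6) 4153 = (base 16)3A5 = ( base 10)933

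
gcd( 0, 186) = 186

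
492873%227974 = 36925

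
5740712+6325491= 12066203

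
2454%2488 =2454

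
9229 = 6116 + 3113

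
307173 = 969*317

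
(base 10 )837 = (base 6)3513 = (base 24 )1AL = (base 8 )1505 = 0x345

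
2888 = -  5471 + 8359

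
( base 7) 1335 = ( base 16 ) 204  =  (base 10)516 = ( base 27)j3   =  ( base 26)JM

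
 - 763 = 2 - 765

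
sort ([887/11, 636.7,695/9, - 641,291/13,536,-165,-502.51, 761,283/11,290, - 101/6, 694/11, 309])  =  [ - 641, - 502.51,-165, - 101/6, 291/13,283/11, 694/11, 695/9, 887/11, 290, 309,536,  636.7, 761]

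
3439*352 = 1210528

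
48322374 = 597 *80942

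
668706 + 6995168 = 7663874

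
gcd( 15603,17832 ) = 2229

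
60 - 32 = 28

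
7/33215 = 1/4745 = 0.00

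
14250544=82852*172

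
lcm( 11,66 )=66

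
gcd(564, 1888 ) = 4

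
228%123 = 105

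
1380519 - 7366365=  - 5985846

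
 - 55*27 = -1485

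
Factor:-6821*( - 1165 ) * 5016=39859468440=2^3*3^1*5^1*11^1* 19^2*233^1*359^1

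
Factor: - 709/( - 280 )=2^ ( - 3)*5^( -1 )* 7^( - 1)* 709^1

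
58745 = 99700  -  40955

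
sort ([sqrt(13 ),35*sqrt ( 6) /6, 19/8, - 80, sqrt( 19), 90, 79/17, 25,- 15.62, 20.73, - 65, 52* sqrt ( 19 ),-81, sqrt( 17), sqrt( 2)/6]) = [ - 81, - 80, - 65, - 15.62, sqrt( 2 )/6, 19/8, sqrt (13), sqrt( 17 ), sqrt ( 19 ),79/17,35*sqrt ( 6 )/6, 20.73, 25, 90,52*sqrt(19)]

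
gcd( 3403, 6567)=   1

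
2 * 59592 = 119184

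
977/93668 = 977/93668 = 0.01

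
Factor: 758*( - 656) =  - 2^5*41^1*379^1= -497248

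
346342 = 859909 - 513567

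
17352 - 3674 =13678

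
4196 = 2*2098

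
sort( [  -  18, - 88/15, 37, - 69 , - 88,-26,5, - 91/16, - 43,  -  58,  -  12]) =[ - 88,  -  69, - 58, - 43, - 26, - 18, - 12, - 88/15,  -  91/16,5,37]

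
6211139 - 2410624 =3800515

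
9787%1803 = 772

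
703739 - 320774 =382965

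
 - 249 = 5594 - 5843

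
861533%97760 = 79453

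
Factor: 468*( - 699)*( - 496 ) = 162257472  =  2^6* 3^3*13^1*31^1*233^1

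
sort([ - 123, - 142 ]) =[ - 142, - 123]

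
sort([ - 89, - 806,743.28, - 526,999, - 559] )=[ - 806, - 559,  -  526,-89,743.28, 999]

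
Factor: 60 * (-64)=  - 2^8 * 3^1*5^1=- 3840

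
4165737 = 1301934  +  2863803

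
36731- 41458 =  - 4727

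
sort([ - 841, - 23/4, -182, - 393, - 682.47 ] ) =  [ - 841,- 682.47,-393, - 182, - 23/4 ]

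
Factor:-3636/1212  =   - 3^1 = - 3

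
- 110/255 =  - 1 + 29/51 = - 0.43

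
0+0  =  0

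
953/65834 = 953/65834 =0.01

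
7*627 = 4389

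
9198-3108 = 6090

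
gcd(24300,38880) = 4860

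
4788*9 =43092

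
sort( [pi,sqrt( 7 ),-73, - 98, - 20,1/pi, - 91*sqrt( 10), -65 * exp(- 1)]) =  [-91*sqrt( 10), - 98, - 73,- 65*exp( - 1), - 20 , 1/pi,sqrt( 7 ),pi ]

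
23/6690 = 23/6690 = 0.00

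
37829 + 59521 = 97350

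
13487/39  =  13487/39 = 345.82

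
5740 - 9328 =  - 3588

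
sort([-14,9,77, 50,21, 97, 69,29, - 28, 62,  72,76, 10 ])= [ - 28,-14,9,10,21,29,50,62,69,72,76,  77,97] 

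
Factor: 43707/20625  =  5^ ( - 4) * 11^(- 1)*17^1* 857^1 = 14569/6875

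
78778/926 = 85  +  34/463= 85.07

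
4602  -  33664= - 29062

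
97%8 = 1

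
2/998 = 1/499  =  0.00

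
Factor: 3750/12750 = 5/17 = 5^1 * 17^ ( - 1) 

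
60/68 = 15/17 = 0.88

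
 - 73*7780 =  - 567940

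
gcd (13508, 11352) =44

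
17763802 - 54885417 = -37121615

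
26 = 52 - 26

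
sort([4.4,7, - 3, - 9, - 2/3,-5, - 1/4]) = [ - 9,- 5, - 3,-2/3, - 1/4 , 4.4  ,  7]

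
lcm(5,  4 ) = 20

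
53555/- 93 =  - 53555/93 = - 575.86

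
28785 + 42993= 71778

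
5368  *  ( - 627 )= - 3365736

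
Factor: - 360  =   - 2^3*3^2*5^1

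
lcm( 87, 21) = 609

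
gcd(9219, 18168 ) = 3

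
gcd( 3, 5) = 1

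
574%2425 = 574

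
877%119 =44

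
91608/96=954 + 1/4=954.25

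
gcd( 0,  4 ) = 4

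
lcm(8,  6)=24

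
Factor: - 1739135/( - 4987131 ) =3^( - 1 ) * 5^1*43^1*8089^1*1662377^ ( - 1)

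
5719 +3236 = 8955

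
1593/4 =1593/4=398.25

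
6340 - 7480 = - 1140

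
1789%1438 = 351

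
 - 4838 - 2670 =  - 7508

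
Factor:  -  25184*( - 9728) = 2^14*19^1*787^1 = 244989952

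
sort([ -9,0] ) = [ -9, 0]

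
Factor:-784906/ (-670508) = 392453/335254 = 2^ ( - 1)*601^1*653^1*167627^(- 1)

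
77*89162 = 6865474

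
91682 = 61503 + 30179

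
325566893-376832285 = -51265392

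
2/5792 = 1/2896 = 0.00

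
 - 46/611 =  - 1 + 565/611  =  - 0.08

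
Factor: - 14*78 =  - 2^2*3^1*7^1*13^1 = - 1092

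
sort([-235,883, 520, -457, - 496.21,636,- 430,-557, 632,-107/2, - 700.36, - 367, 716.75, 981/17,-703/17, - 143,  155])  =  [ - 700.36, - 557, - 496.21,-457 ,  -  430, - 367, - 235,-143,-107/2, - 703/17, 981/17, 155,  520, 632, 636,716.75  ,  883] 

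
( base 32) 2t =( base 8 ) 135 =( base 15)63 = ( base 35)2n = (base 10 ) 93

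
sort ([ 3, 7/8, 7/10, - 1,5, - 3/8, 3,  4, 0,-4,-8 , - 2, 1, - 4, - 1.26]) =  [ - 8,-4, - 4, - 2, - 1.26, - 1, -3/8, 0,7/10, 7/8, 1,3, 3, 4, 5 ]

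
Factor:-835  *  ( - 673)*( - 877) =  - 492834535 = - 5^1*167^1*673^1*877^1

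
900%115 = 95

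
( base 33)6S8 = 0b1110100101010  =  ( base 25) BNG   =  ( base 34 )6fk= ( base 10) 7466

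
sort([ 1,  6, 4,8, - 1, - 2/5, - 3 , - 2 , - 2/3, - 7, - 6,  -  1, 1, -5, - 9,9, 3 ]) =[-9, - 7, - 6, - 5, - 3,  -  2, - 1,  -  1, - 2/3, - 2/5, 1 , 1,3, 4 , 6, 8,  9] 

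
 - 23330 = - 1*23330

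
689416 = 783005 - 93589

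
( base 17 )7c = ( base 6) 335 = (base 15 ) 8B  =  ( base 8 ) 203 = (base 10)131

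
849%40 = 9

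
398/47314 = 199/23657  =  0.01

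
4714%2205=304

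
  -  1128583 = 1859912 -2988495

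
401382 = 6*66897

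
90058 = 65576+24482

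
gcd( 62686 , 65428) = 2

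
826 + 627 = 1453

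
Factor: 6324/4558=2^1 * 3^1*17^1*31^1*43^ ( - 1)*53^( - 1) = 3162/2279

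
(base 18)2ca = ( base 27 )15a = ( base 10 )874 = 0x36a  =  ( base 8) 1552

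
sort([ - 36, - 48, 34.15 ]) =[ - 48, - 36,34.15]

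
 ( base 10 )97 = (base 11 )89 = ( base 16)61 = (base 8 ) 141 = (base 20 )4h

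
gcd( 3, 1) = 1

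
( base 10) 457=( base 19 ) 151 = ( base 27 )GP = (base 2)111001001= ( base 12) 321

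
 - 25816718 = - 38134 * 677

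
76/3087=76/3087  =  0.02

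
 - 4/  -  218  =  2/109 =0.02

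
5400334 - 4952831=447503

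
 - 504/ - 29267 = 72/4181 = 0.02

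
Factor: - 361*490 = - 176890 = - 2^1 * 5^1*7^2*19^2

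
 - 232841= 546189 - 779030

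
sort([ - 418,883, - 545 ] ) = [ - 545, - 418,883 ]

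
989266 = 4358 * 227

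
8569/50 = 8569/50 = 171.38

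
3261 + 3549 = 6810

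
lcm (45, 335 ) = 3015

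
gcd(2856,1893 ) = 3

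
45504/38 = 22752/19 = 1197.47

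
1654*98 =162092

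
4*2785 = 11140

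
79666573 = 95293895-15627322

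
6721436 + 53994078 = 60715514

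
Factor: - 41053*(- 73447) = 3015219691 = 11^2*61^1*607^1 * 673^1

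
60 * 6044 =362640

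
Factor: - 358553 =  - 13^1*27581^1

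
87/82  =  87/82 = 1.06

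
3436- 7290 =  - 3854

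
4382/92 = 47 + 29/46  =  47.63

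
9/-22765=-9/22765=- 0.00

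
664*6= 3984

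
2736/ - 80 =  - 35 + 4/5= - 34.20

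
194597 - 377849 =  - 183252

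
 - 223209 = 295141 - 518350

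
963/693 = 107/77  =  1.39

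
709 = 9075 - 8366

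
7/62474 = 7/62474 = 0.00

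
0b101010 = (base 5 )132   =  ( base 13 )33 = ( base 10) 42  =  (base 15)2c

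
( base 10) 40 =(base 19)22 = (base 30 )1a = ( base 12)34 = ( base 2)101000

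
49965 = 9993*5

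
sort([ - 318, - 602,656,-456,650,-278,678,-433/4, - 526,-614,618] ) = [ - 614, - 602, - 526,-456  , - 318, - 278,-433/4, 618, 650, 656, 678]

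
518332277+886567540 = 1404899817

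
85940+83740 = 169680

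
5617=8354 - 2737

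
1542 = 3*514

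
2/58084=1/29042=0.00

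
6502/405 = 6502/405 = 16.05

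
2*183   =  366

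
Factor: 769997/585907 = 7^( - 1 )*83701^(  -  1)*769997^1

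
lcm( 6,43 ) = 258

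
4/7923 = 4/7923 = 0.00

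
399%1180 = 399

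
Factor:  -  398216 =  - 2^3*7^1*13^1*547^1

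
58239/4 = 58239/4 = 14559.75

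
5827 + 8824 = 14651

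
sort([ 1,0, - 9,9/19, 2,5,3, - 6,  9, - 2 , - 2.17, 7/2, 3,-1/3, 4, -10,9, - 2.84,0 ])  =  [ - 10, - 9,-6, - 2.84, - 2.17, - 2 , - 1/3,0,0, 9/19, 1,2, 3, 3,7/2,4, 5,9,  9]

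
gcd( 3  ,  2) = 1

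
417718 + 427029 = 844747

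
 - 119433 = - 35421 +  - 84012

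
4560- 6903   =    -  2343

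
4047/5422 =4047/5422 = 0.75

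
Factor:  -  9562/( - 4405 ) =2^1 * 5^( -1 ) * 7^1*683^1*881^ (-1 )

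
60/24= 5/2 = 2.50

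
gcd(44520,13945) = 5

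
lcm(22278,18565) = 111390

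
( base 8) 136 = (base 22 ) 46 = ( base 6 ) 234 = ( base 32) 2u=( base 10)94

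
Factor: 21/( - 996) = - 7/332= -  2^ (-2 )* 7^1*83^( - 1)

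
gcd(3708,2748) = 12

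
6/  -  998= - 3/499 =-0.01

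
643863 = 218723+425140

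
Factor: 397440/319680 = 2^1 *23^1*37^( - 1) = 46/37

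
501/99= 5 + 2/33 = 5.06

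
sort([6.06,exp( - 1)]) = [exp( - 1),6.06 ]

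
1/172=1/172 = 0.01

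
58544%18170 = 4034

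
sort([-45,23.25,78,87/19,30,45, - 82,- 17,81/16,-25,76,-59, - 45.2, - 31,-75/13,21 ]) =[-82, - 59, - 45.2 ,-45, - 31, - 25,-17, - 75/13, 87/19,  81/16,21, 23.25, 30,45,76,  78 ]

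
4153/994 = 4153/994 =4.18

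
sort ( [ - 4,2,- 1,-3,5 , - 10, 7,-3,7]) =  [ - 10, - 4, - 3, - 3, - 1, 2,5,7 , 7]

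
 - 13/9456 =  - 1+9443/9456 = -  0.00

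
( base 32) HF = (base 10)559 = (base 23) 117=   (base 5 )4214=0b1000101111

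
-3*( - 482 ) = 1446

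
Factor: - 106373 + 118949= 2^5*3^1*131^1 = 12576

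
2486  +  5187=7673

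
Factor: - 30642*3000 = - 2^4*3^2*5^3*5107^1=- 91926000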